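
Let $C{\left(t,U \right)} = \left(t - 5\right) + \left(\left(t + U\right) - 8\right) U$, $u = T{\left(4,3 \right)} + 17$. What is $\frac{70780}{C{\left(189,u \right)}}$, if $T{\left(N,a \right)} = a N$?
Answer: $\frac{35390}{3137} \approx 11.281$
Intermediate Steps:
$T{\left(N,a \right)} = N a$
$u = 29$ ($u = 4 \cdot 3 + 17 = 12 + 17 = 29$)
$C{\left(t,U \right)} = -5 + t + U \left(-8 + U + t\right)$ ($C{\left(t,U \right)} = \left(-5 + t\right) + \left(\left(U + t\right) - 8\right) U = \left(-5 + t\right) + \left(-8 + U + t\right) U = \left(-5 + t\right) + U \left(-8 + U + t\right) = -5 + t + U \left(-8 + U + t\right)$)
$\frac{70780}{C{\left(189,u \right)}} = \frac{70780}{-5 + 189 + 29^{2} - 232 + 29 \cdot 189} = \frac{70780}{-5 + 189 + 841 - 232 + 5481} = \frac{70780}{6274} = 70780 \cdot \frac{1}{6274} = \frac{35390}{3137}$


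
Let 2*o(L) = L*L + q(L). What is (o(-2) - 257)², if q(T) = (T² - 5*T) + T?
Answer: 62001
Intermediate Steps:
q(T) = T² - 4*T
o(L) = L²/2 + L*(-4 + L)/2 (o(L) = (L*L + L*(-4 + L))/2 = (L² + L*(-4 + L))/2 = L²/2 + L*(-4 + L)/2)
(o(-2) - 257)² = (-2*(-2 - 2) - 257)² = (-2*(-4) - 257)² = (8 - 257)² = (-249)² = 62001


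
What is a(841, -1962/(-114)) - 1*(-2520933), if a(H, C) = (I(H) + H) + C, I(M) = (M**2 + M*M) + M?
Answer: 74806690/19 ≈ 3.9372e+6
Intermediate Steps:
I(M) = M + 2*M**2 (I(M) = (M**2 + M**2) + M = 2*M**2 + M = M + 2*M**2)
a(H, C) = C + H + H*(1 + 2*H) (a(H, C) = (H*(1 + 2*H) + H) + C = (H + H*(1 + 2*H)) + C = C + H + H*(1 + 2*H))
a(841, -1962/(-114)) - 1*(-2520933) = (-1962/(-114) + 841 + 841*(1 + 2*841)) - 1*(-2520933) = (-1962*(-1/114) + 841 + 841*(1 + 1682)) + 2520933 = (327/19 + 841 + 841*1683) + 2520933 = (327/19 + 841 + 1415403) + 2520933 = 26908963/19 + 2520933 = 74806690/19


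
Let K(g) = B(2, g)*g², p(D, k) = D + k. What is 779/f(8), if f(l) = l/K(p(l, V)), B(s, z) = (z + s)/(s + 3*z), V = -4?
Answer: 4674/7 ≈ 667.71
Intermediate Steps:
B(s, z) = (s + z)/(s + 3*z)
K(g) = g²*(2 + g)/(2 + 3*g) (K(g) = ((2 + g)/(2 + 3*g))*g² = g²*(2 + g)/(2 + 3*g))
f(l) = l*(-10 + 3*l)/((-4 + l)²*(-2 + l)) (f(l) = l/(((l - 4)²*(2 + (l - 4))/(2 + 3*(l - 4)))) = l/(((-4 + l)²*(2 + (-4 + l))/(2 + 3*(-4 + l)))) = l/(((-4 + l)²*(-2 + l)/(2 + (-12 + 3*l)))) = l/(((-4 + l)²*(-2 + l)/(-10 + 3*l))) = l*((-10 + 3*l)/((-4 + l)²*(-2 + l))) = l*(-10 + 3*l)/((-4 + l)²*(-2 + l)))
779/f(8) = 779/((8*(-10 + 3*8)/((-4 + 8)²*(-2 + 8)))) = 779/((8*(-10 + 24)/(4²*6))) = 779/((8*(1/16)*(⅙)*14)) = 779/(7/6) = 779*(6/7) = 4674/7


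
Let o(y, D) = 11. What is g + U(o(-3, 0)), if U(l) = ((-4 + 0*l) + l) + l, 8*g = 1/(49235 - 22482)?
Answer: 3852433/214024 ≈ 18.000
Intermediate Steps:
g = 1/214024 (g = 1/(8*(49235 - 22482)) = (⅛)/26753 = (⅛)*(1/26753) = 1/214024 ≈ 4.6724e-6)
U(l) = -4 + 2*l (U(l) = ((-4 + 0) + l) + l = (-4 + l) + l = -4 + 2*l)
g + U(o(-3, 0)) = 1/214024 + (-4 + 2*11) = 1/214024 + (-4 + 22) = 1/214024 + 18 = 3852433/214024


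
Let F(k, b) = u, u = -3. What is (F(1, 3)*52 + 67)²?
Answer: 7921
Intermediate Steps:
F(k, b) = -3
(F(1, 3)*52 + 67)² = (-3*52 + 67)² = (-156 + 67)² = (-89)² = 7921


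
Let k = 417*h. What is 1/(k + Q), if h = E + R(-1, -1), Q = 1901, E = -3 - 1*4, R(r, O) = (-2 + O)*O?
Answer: 1/233 ≈ 0.0042918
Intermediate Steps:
R(r, O) = O*(-2 + O)
E = -7 (E = -3 - 4 = -7)
h = -4 (h = -7 - (-2 - 1) = -7 - 1*(-3) = -7 + 3 = -4)
k = -1668 (k = 417*(-4) = -1668)
1/(k + Q) = 1/(-1668 + 1901) = 1/233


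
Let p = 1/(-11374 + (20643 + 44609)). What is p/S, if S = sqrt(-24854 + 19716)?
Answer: -I*sqrt(5138)/276825164 ≈ -2.5894e-7*I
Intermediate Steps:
S = I*sqrt(5138) (S = sqrt(-5138) = I*sqrt(5138) ≈ 71.68*I)
p = 1/53878 (p = 1/(-11374 + 65252) = 1/53878 ≈ 1.8560e-5)
p/S = 1/(53878*((I*sqrt(5138)))) = (-I*sqrt(5138)/5138)/53878 = -I*sqrt(5138)/276825164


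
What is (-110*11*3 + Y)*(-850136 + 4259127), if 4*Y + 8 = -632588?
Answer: -551503154989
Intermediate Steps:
Y = -158149 (Y = -2 + (¼)*(-632588) = -2 - 158147 = -158149)
(-110*11*3 + Y)*(-850136 + 4259127) = (-110*11*3 - 158149)*(-850136 + 4259127) = (-1210*3 - 158149)*3408991 = (-3630 - 158149)*3408991 = -161779*3408991 = -551503154989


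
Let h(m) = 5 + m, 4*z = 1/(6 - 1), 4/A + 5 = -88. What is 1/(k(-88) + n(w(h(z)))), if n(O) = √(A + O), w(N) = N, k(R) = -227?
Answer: -422220/95834627 - 2*√4330545/95834627 ≈ -0.0044491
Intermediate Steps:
A = -4/93 (A = 4/(-5 - 88) = 4/(-93) = 4*(-1/93) = -4/93 ≈ -0.043011)
z = 1/20 (z = 1/(4*(6 - 1)) = (¼)/5 = (¼)*(⅕) = 1/20 ≈ 0.050000)
n(O) = √(-4/93 + O)
1/(k(-88) + n(w(h(z)))) = 1/(-227 + √(-372 + 8649*(5 + 1/20))/93) = 1/(-227 + √(-372 + 8649*(101/20))/93) = 1/(-227 + √(-372 + 873549/20)/93) = 1/(-227 + √(866109/20)/93) = 1/(-227 + (√4330545/10)/93) = 1/(-227 + √4330545/930)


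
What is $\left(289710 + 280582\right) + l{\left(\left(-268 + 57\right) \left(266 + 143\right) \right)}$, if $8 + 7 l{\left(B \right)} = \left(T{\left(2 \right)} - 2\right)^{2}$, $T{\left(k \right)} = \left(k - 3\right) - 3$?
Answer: $570296$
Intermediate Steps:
$T{\left(k \right)} = -6 + k$ ($T{\left(k \right)} = \left(-3 + k\right) - 3 = -6 + k$)
$l{\left(B \right)} = 4$ ($l{\left(B \right)} = - \frac{8}{7} + \frac{\left(\left(-6 + 2\right) - 2\right)^{2}}{7} = - \frac{8}{7} + \frac{\left(-4 - 2\right)^{2}}{7} = - \frac{8}{7} + \frac{\left(-6\right)^{2}}{7} = - \frac{8}{7} + \frac{1}{7} \cdot 36 = - \frac{8}{7} + \frac{36}{7} = 4$)
$\left(289710 + 280582\right) + l{\left(\left(-268 + 57\right) \left(266 + 143\right) \right)} = \left(289710 + 280582\right) + 4 = 570292 + 4 = 570296$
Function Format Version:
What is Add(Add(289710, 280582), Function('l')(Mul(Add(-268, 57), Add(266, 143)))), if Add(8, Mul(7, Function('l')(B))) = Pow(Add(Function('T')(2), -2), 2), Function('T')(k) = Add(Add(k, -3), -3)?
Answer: 570296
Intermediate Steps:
Function('T')(k) = Add(-6, k) (Function('T')(k) = Add(Add(-3, k), -3) = Add(-6, k))
Function('l')(B) = 4 (Function('l')(B) = Add(Rational(-8, 7), Mul(Rational(1, 7), Pow(Add(Add(-6, 2), -2), 2))) = Add(Rational(-8, 7), Mul(Rational(1, 7), Pow(Add(-4, -2), 2))) = Add(Rational(-8, 7), Mul(Rational(1, 7), Pow(-6, 2))) = Add(Rational(-8, 7), Mul(Rational(1, 7), 36)) = Add(Rational(-8, 7), Rational(36, 7)) = 4)
Add(Add(289710, 280582), Function('l')(Mul(Add(-268, 57), Add(266, 143)))) = Add(Add(289710, 280582), 4) = Add(570292, 4) = 570296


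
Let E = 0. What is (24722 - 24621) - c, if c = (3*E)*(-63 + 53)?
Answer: 101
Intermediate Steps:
c = 0 (c = (3*0)*(-63 + 53) = 0*(-10) = 0)
(24722 - 24621) - c = (24722 - 24621) - 1*0 = 101 + 0 = 101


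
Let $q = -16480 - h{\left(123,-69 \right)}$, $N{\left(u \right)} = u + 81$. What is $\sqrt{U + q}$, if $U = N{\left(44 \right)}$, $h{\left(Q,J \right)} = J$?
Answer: $i \sqrt{16286} \approx 127.62 i$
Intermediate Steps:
$N{\left(u \right)} = 81 + u$
$q = -16411$ ($q = -16480 - -69 = -16480 + 69 = -16411$)
$U = 125$ ($U = 81 + 44 = 125$)
$\sqrt{U + q} = \sqrt{125 - 16411} = \sqrt{-16286} = i \sqrt{16286}$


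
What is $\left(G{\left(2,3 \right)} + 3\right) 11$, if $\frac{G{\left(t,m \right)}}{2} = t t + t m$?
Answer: $253$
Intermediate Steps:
$G{\left(t,m \right)} = 2 t^{2} + 2 m t$ ($G{\left(t,m \right)} = 2 \left(t t + t m\right) = 2 \left(t^{2} + m t\right) = 2 t^{2} + 2 m t$)
$\left(G{\left(2,3 \right)} + 3\right) 11 = \left(2 \cdot 2 \left(3 + 2\right) + 3\right) 11 = \left(2 \cdot 2 \cdot 5 + 3\right) 11 = \left(20 + 3\right) 11 = 23 \cdot 11 = 253$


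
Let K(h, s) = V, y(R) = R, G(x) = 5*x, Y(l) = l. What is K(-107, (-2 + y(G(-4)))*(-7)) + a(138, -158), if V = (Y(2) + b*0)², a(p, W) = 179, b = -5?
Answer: 183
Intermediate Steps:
V = 4 (V = (2 - 5*0)² = (2 + 0)² = 2² = 4)
K(h, s) = 4
K(-107, (-2 + y(G(-4)))*(-7)) + a(138, -158) = 4 + 179 = 183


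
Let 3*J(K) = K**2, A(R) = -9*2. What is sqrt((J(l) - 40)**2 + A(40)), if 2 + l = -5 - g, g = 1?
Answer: sqrt(2974)/3 ≈ 18.178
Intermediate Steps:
A(R) = -18
l = -8 (l = -2 + (-5 - 1*1) = -2 + (-5 - 1) = -2 - 6 = -8)
J(K) = K**2/3
sqrt((J(l) - 40)**2 + A(40)) = sqrt(((1/3)*(-8)**2 - 40)**2 - 18) = sqrt(((1/3)*64 - 40)**2 - 18) = sqrt((64/3 - 40)**2 - 18) = sqrt((-56/3)**2 - 18) = sqrt(3136/9 - 18) = sqrt(2974/9) = sqrt(2974)/3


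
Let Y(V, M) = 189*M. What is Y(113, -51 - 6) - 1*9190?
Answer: -19963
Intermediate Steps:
Y(113, -51 - 6) - 1*9190 = 189*(-51 - 6) - 1*9190 = 189*(-57) - 9190 = -10773 - 9190 = -19963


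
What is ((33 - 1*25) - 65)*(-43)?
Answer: 2451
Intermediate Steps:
((33 - 1*25) - 65)*(-43) = ((33 - 25) - 65)*(-43) = (8 - 65)*(-43) = -57*(-43) = 2451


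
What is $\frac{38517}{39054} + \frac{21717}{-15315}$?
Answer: $- \frac{28694207}{66456890} \approx -0.43177$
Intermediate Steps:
$\frac{38517}{39054} + \frac{21717}{-15315} = 38517 \cdot \frac{1}{39054} + 21717 \left(- \frac{1}{15315}\right) = \frac{12839}{13018} - \frac{7239}{5105} = - \frac{28694207}{66456890}$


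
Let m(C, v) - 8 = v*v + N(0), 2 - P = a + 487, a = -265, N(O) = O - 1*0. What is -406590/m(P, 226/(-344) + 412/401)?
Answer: -1934204245006560/38709947873 ≈ -49967.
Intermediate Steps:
N(O) = O (N(O) = O + 0 = O)
P = -220 (P = 2 - (-265 + 487) = 2 - 1*222 = 2 - 222 = -220)
m(C, v) = 8 + v**2 (m(C, v) = 8 + (v*v + 0) = 8 + (v**2 + 0) = 8 + v**2)
-406590/m(P, 226/(-344) + 412/401) = -406590/(8 + (226/(-344) + 412/401)**2) = -406590/(8 + (226*(-1/344) + 412*(1/401))**2) = -406590/(8 + (-113/172 + 412/401)**2) = -406590/(8 + (25551/68972)**2) = -406590/(8 + 652853601/4757136784) = -406590/38709947873/4757136784 = -406590*4757136784/38709947873 = -1934204245006560/38709947873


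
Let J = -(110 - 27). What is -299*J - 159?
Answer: 24658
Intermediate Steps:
J = -83 (J = -1*83 = -83)
-299*J - 159 = -299*(-83) - 159 = 24817 - 159 = 24658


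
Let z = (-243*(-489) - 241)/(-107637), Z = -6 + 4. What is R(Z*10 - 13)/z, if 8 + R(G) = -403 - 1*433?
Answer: 45422814/59293 ≈ 766.07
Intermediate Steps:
Z = -2
R(G) = -844 (R(G) = -8 + (-403 - 1*433) = -8 + (-403 - 433) = -8 - 836 = -844)
z = -118586/107637 (z = (118827 - 241)*(-1/107637) = 118586*(-1/107637) = -118586/107637 ≈ -1.1017)
R(Z*10 - 13)/z = -844/(-118586/107637) = -844*(-107637/118586) = 45422814/59293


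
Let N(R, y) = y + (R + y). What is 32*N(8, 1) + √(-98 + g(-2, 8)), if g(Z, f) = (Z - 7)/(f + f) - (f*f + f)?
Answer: 320 + I*√2729/4 ≈ 320.0 + 13.06*I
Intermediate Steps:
g(Z, f) = -f - f² + (-7 + Z)/(2*f) (g(Z, f) = (-7 + Z)/((2*f)) - (f² + f) = (-7 + Z)*(1/(2*f)) - (f + f²) = (-7 + Z)/(2*f) + (-f - f²) = -f - f² + (-7 + Z)/(2*f))
N(R, y) = R + 2*y
32*N(8, 1) + √(-98 + g(-2, 8)) = 32*(8 + 2*1) + √(-98 + (½)*(-7 - 2 - 2*8²*(1 + 8))/8) = 32*(8 + 2) + √(-98 + (½)*(⅛)*(-7 - 2 - 2*64*9)) = 32*10 + √(-98 + (½)*(⅛)*(-7 - 2 - 1152)) = 320 + √(-98 + (½)*(⅛)*(-1161)) = 320 + √(-98 - 1161/16) = 320 + √(-2729/16) = 320 + I*√2729/4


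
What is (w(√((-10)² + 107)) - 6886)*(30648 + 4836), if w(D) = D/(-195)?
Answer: -244342824 - 35484*√23/65 ≈ -2.4435e+8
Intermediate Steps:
w(D) = -D/195 (w(D) = D*(-1/195) = -D/195)
(w(√((-10)² + 107)) - 6886)*(30648 + 4836) = (-√((-10)² + 107)/195 - 6886)*(30648 + 4836) = (-√(100 + 107)/195 - 6886)*35484 = (-√23/65 - 6886)*35484 = (-6886 - √23/65)*35484 = -244342824 - 35484*√23/65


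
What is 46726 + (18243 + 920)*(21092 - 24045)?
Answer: -56541613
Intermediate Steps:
46726 + (18243 + 920)*(21092 - 24045) = 46726 + 19163*(-2953) = 46726 - 56588339 = -56541613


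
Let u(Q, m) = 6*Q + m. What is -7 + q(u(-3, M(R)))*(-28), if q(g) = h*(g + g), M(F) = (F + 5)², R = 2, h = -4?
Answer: 6937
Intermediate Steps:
M(F) = (5 + F)²
u(Q, m) = m + 6*Q
q(g) = -8*g (q(g) = -4*(g + g) = -8*g)
-7 + q(u(-3, M(R)))*(-28) = -7 - 8*((5 + 2)² + 6*(-3))*(-28) = -7 - 8*(7² - 18)*(-28) = -7 - 8*(49 - 18)*(-28) = -7 - 8*31*(-28) = -7 - 248*(-28) = -7 + 6944 = 6937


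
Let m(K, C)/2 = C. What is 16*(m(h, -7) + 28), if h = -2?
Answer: 224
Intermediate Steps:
m(K, C) = 2*C
16*(m(h, -7) + 28) = 16*(2*(-7) + 28) = 16*(-14 + 28) = 16*14 = 224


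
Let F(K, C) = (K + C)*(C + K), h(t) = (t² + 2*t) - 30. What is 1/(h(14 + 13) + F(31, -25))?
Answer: 1/789 ≈ 0.0012674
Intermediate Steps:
h(t) = -30 + t² + 2*t
F(K, C) = (C + K)² (F(K, C) = (C + K)*(C + K) = (C + K)²)
1/(h(14 + 13) + F(31, -25)) = 1/((-30 + (14 + 13)² + 2*(14 + 13)) + (-25 + 31)²) = 1/((-30 + 27² + 2*27) + 6²) = 1/((-30 + 729 + 54) + 36) = 1/(753 + 36) = 1/789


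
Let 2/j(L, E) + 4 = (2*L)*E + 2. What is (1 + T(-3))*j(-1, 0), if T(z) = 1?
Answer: -2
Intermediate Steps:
j(L, E) = 2/(-2 + 2*E*L) (j(L, E) = 2/(-4 + ((2*L)*E + 2)) = 2/(-4 + (2*E*L + 2)) = 2/(-4 + (2 + 2*E*L)) = 2/(-2 + 2*E*L))
(1 + T(-3))*j(-1, 0) = (1 + 1)/(-1 + 0*(-1)) = 2/(-1 + 0) = 2/(-1) = 2*(-1) = -2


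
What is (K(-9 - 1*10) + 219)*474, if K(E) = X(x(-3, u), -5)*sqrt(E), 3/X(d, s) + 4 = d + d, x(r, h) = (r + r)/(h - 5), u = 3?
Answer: 103806 + 711*I*sqrt(19) ≈ 1.0381e+5 + 3099.2*I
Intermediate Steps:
x(r, h) = 2*r/(-5 + h) (x(r, h) = (2*r)/(-5 + h) = 2*r/(-5 + h))
X(d, s) = 3/(-4 + 2*d) (X(d, s) = 3/(-4 + (d + d)) = 3/(-4 + 2*d))
K(E) = 3*sqrt(E)/2 (K(E) = (3/(2*(-2 + 2*(-3)/(-5 + 3))))*sqrt(E) = (3/(2*(-2 + 2*(-3)/(-2))))*sqrt(E) = (3/(2*(-2 + 2*(-3)*(-1/2))))*sqrt(E) = (3/(2*(-2 + 3)))*sqrt(E) = ((3/2)/1)*sqrt(E) = ((3/2)*1)*sqrt(E) = 3*sqrt(E)/2)
(K(-9 - 1*10) + 219)*474 = (3*sqrt(-9 - 1*10)/2 + 219)*474 = (3*sqrt(-9 - 10)/2 + 219)*474 = (3*sqrt(-19)/2 + 219)*474 = (3*(I*sqrt(19))/2 + 219)*474 = (3*I*sqrt(19)/2 + 219)*474 = (219 + 3*I*sqrt(19)/2)*474 = 103806 + 711*I*sqrt(19)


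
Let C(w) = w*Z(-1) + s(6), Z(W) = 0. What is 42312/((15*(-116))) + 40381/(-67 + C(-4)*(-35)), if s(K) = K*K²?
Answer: -1129243/38135 ≈ -29.612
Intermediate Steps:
s(K) = K³
C(w) = 216 (C(w) = w*0 + 6³ = 0 + 216 = 216)
42312/((15*(-116))) + 40381/(-67 + C(-4)*(-35)) = 42312/((15*(-116))) + 40381/(-67 + 216*(-35)) = 42312/(-1740) + 40381/(-67 - 7560) = 42312*(-1/1740) + 40381/(-7627) = -3526/145 + 40381*(-1/7627) = -3526/145 - 40381/7627 = -1129243/38135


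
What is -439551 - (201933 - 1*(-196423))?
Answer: -837907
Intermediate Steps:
-439551 - (201933 - 1*(-196423)) = -439551 - (201933 + 196423) = -439551 - 1*398356 = -439551 - 398356 = -837907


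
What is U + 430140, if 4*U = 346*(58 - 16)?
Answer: 433773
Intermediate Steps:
U = 3633 (U = (346*(58 - 16))/4 = (346*42)/4 = (¼)*14532 = 3633)
U + 430140 = 3633 + 430140 = 433773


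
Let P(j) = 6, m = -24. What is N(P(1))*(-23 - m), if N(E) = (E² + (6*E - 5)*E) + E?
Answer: 228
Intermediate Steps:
N(E) = E + E² + E*(-5 + 6*E) (N(E) = (E² + (-5 + 6*E)*E) + E = (E² + E*(-5 + 6*E)) + E = E + E² + E*(-5 + 6*E))
N(P(1))*(-23 - m) = (6*(-4 + 7*6))*(-23 - 1*(-24)) = (6*(-4 + 42))*(-23 + 24) = (6*38)*1 = 228*1 = 228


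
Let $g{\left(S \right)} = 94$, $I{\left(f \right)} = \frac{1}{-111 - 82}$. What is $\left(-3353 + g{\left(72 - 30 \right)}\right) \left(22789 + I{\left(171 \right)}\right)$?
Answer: $- \frac{14333981484}{193} \approx -7.4269 \cdot 10^{7}$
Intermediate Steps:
$I{\left(f \right)} = - \frac{1}{193}$ ($I{\left(f \right)} = \frac{1}{-193} = - \frac{1}{193}$)
$\left(-3353 + g{\left(72 - 30 \right)}\right) \left(22789 + I{\left(171 \right)}\right) = \left(-3353 + 94\right) \left(22789 - \frac{1}{193}\right) = \left(-3259\right) \frac{4398276}{193} = - \frac{14333981484}{193}$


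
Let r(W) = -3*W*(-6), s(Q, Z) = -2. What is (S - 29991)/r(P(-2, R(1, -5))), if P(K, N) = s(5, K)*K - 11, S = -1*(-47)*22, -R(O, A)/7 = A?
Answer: 28957/126 ≈ 229.82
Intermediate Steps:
R(O, A) = -7*A
S = 1034 (S = 47*22 = 1034)
P(K, N) = -11 - 2*K (P(K, N) = -2*K - 11 = -11 - 2*K)
r(W) = 18*W
(S - 29991)/r(P(-2, R(1, -5))) = (1034 - 29991)/((18*(-11 - 2*(-2)))) = -28957*1/(18*(-11 + 4)) = -28957/(18*(-7)) = -28957/(-126) = -28957*(-1/126) = 28957/126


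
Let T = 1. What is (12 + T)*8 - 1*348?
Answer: -244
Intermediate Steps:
(12 + T)*8 - 1*348 = (12 + 1)*8 - 1*348 = 13*8 - 348 = 104 - 348 = -244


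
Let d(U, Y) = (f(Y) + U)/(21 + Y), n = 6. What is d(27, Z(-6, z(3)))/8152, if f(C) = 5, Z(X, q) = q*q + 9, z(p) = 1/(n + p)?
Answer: 324/2477189 ≈ 0.00013079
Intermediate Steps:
z(p) = 1/(6 + p)
Z(X, q) = 9 + q² (Z(X, q) = q² + 9 = 9 + q²)
d(U, Y) = (5 + U)/(21 + Y)
d(27, Z(-6, z(3)))/8152 = ((5 + 27)/(21 + (9 + (1/(6 + 3))²)))/8152 = (32/(21 + (9 + (1/9)²)))*(1/8152) = (32/(21 + (9 + (⅑)²)))*(1/8152) = (32/(21 + (9 + 1/81)))*(1/8152) = (32/(21 + 730/81))*(1/8152) = (32/(2431/81))*(1/8152) = ((81/2431)*32)*(1/8152) = (2592/2431)*(1/8152) = 324/2477189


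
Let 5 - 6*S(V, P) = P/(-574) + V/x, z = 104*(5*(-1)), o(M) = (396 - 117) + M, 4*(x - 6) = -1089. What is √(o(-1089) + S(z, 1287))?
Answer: I*√12094700351951/122262 ≈ 28.445*I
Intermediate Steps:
x = -1065/4 (x = 6 + (¼)*(-1089) = 6 - 1089/4 = -1065/4 ≈ -266.25)
o(M) = 279 + M
z = -520 (z = 104*(-5) = -520)
S(V, P) = ⅚ + P/3444 + 2*V/3195 (S(V, P) = ⅚ - (P/(-574) + V/(-1065/4))/6 = ⅚ - (P*(-1/574) + V*(-4/1065))/6 = ⅚ - (-P/574 - 4*V/1065)/6 = ⅚ - (-4*V/1065 - P/574)/6 = ⅚ + (P/3444 + 2*V/3195) = ⅚ + P/3444 + 2*V/3195)
√(o(-1089) + S(z, 1287)) = √((279 - 1089) + (⅚ + (1/3444)*1287 + (2/3195)*(-520))) = √(-810 + (⅚ + 429/1148 - 208/639)) = √(-810 + 646657/733572) = √(-593546663/733572) = I*√12094700351951/122262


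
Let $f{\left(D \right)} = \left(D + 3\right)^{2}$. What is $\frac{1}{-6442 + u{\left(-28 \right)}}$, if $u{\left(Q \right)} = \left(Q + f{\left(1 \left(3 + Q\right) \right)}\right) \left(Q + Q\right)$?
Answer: $- \frac{1}{31978} \approx -3.1271 \cdot 10^{-5}$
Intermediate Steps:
$f{\left(D \right)} = \left(3 + D\right)^{2}$
$u{\left(Q \right)} = 2 Q \left(Q + \left(6 + Q\right)^{2}\right)$ ($u{\left(Q \right)} = \left(Q + \left(3 + 1 \left(3 + Q\right)\right)^{2}\right) \left(Q + Q\right) = \left(Q + \left(3 + \left(3 + Q\right)\right)^{2}\right) 2 Q = \left(Q + \left(6 + Q\right)^{2}\right) 2 Q = 2 Q \left(Q + \left(6 + Q\right)^{2}\right)$)
$\frac{1}{-6442 + u{\left(-28 \right)}} = \frac{1}{-6442 + 2 \left(-28\right) \left(-28 + \left(6 - 28\right)^{2}\right)} = \frac{1}{-6442 + 2 \left(-28\right) \left(-28 + \left(-22\right)^{2}\right)} = \frac{1}{-6442 + 2 \left(-28\right) \left(-28 + 484\right)} = \frac{1}{-6442 + 2 \left(-28\right) 456} = \frac{1}{-6442 - 25536} = \frac{1}{-31978} = - \frac{1}{31978}$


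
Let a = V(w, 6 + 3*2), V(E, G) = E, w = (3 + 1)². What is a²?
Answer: 256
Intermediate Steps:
w = 16 (w = 4² = 16)
a = 16
a² = 16² = 256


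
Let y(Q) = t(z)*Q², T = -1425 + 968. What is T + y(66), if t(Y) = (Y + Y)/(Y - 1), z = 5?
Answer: 10433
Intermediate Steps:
t(Y) = 2*Y/(-1 + Y) (t(Y) = (2*Y)/(-1 + Y) = 2*Y/(-1 + Y))
T = -457
y(Q) = 5*Q²/2 (y(Q) = (2*5/(-1 + 5))*Q² = (2*5/4)*Q² = (2*5*(¼))*Q² = 5*Q²/2)
T + y(66) = -457 + (5/2)*66² = -457 + (5/2)*4356 = -457 + 10890 = 10433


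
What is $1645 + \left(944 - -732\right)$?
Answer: $3321$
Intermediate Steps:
$1645 + \left(944 - -732\right) = 1645 + \left(944 + 732\right) = 1645 + 1676 = 3321$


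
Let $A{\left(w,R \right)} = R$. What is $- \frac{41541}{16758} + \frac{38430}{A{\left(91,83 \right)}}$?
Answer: $\frac{213520679}{463638} \approx 460.53$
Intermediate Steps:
$- \frac{41541}{16758} + \frac{38430}{A{\left(91,83 \right)}} = - \frac{41541}{16758} + \frac{38430}{83} = \left(-41541\right) \frac{1}{16758} + 38430 \cdot \frac{1}{83} = - \frac{13847}{5586} + \frac{38430}{83} = \frac{213520679}{463638}$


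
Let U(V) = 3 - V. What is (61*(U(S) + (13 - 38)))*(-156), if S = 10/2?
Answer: 256932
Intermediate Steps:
S = 5 (S = 10*(1/2) = 5)
(61*(U(S) + (13 - 38)))*(-156) = (61*((3 - 1*5) + (13 - 38)))*(-156) = (61*((3 - 5) - 25))*(-156) = (61*(-2 - 25))*(-156) = (61*(-27))*(-156) = -1647*(-156) = 256932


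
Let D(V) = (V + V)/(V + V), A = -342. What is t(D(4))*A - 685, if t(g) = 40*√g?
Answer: -14365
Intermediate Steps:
D(V) = 1 (D(V) = (2*V)/((2*V)) = (2*V)*(1/(2*V)) = 1)
t(D(4))*A - 685 = (40*√1)*(-342) - 685 = (40*1)*(-342) - 685 = 40*(-342) - 685 = -13680 - 685 = -14365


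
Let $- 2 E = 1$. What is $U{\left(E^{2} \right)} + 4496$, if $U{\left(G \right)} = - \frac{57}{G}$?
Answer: $4268$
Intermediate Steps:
$E = - \frac{1}{2}$ ($E = \left(- \frac{1}{2}\right) 1 = - \frac{1}{2} \approx -0.5$)
$U{\left(E^{2} \right)} + 4496 = - \frac{57}{\left(- \frac{1}{2}\right)^{2}} + 4496 = - 57 \frac{1}{\frac{1}{4}} + 4496 = \left(-57\right) 4 + 4496 = -228 + 4496 = 4268$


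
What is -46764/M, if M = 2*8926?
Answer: -11691/4463 ≈ -2.6195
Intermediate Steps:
M = 17852
-46764/M = -46764/17852 = -46764*1/17852 = -11691/4463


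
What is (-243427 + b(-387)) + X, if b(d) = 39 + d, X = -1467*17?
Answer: -268714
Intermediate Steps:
X = -24939
(-243427 + b(-387)) + X = (-243427 + (39 - 387)) - 24939 = (-243427 - 348) - 24939 = -243775 - 24939 = -268714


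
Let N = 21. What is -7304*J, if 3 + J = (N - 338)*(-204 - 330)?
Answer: -1236384600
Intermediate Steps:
J = 169275 (J = -3 + (21 - 338)*(-204 - 330) = -3 - 317*(-534) = -3 + 169278 = 169275)
-7304*J = -7304*169275 = -1236384600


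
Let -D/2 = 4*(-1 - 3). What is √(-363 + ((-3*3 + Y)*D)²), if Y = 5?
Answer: √16021 ≈ 126.57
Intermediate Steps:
D = 32 (D = -8*(-1 - 3) = -8*(-4) = -2*(-16) = 32)
√(-363 + ((-3*3 + Y)*D)²) = √(-363 + ((-3*3 + 5)*32)²) = √(-363 + ((-9 + 5)*32)²) = √(-363 + (-4*32)²) = √(-363 + (-128)²) = √(-363 + 16384) = √16021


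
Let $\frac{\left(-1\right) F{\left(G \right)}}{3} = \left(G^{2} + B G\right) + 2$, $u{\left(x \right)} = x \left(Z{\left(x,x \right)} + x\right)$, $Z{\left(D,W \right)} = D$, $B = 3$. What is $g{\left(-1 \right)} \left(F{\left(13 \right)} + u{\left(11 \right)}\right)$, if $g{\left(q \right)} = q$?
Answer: $388$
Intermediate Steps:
$u{\left(x \right)} = 2 x^{2}$ ($u{\left(x \right)} = x \left(x + x\right) = x 2 x = 2 x^{2}$)
$F{\left(G \right)} = -6 - 9 G - 3 G^{2}$ ($F{\left(G \right)} = - 3 \left(\left(G^{2} + 3 G\right) + 2\right) = - 3 \left(2 + G^{2} + 3 G\right) = -6 - 9 G - 3 G^{2}$)
$g{\left(-1 \right)} \left(F{\left(13 \right)} + u{\left(11 \right)}\right) = - (\left(-6 - 117 - 3 \cdot 13^{2}\right) + 2 \cdot 11^{2}) = - (\left(-6 - 117 - 507\right) + 2 \cdot 121) = - (\left(-6 - 117 - 507\right) + 242) = - (-630 + 242) = \left(-1\right) \left(-388\right) = 388$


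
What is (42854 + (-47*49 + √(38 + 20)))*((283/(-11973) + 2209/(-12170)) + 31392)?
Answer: 61828686744149801/48570470 + 4574142690253*√58/145711410 ≈ 1.2732e+9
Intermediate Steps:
(42854 + (-47*49 + √(38 + 20)))*((283/(-11973) + 2209/(-12170)) + 31392) = (42854 + (-2303 + √58))*((283*(-1/11973) + 2209*(-1/12170)) + 31392) = (40551 + √58)*((-283/11973 - 2209/12170) + 31392) = (40551 + √58)*(-29892467/145711410 + 31392) = (40551 + √58)*(4574142690253/145711410) = 61828686744149801/48570470 + 4574142690253*√58/145711410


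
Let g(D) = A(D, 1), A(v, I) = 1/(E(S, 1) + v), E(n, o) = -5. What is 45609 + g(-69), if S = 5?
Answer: 3375065/74 ≈ 45609.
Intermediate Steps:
A(v, I) = 1/(-5 + v)
g(D) = 1/(-5 + D)
45609 + g(-69) = 45609 + 1/(-5 - 69) = 45609 + 1/(-74) = 45609 - 1/74 = 3375065/74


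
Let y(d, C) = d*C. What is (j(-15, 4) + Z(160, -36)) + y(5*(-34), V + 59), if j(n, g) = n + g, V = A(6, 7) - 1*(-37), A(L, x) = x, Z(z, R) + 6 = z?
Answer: -17367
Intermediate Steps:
Z(z, R) = -6 + z
V = 44 (V = 7 - 1*(-37) = 7 + 37 = 44)
j(n, g) = g + n
y(d, C) = C*d
(j(-15, 4) + Z(160, -36)) + y(5*(-34), V + 59) = ((4 - 15) + (-6 + 160)) + (44 + 59)*(5*(-34)) = (-11 + 154) + 103*(-170) = 143 - 17510 = -17367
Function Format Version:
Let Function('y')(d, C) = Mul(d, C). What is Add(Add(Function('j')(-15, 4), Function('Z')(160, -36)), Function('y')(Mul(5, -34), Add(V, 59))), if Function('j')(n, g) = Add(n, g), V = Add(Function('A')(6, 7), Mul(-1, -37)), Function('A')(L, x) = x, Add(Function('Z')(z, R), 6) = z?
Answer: -17367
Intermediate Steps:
Function('Z')(z, R) = Add(-6, z)
V = 44 (V = Add(7, Mul(-1, -37)) = Add(7, 37) = 44)
Function('j')(n, g) = Add(g, n)
Function('y')(d, C) = Mul(C, d)
Add(Add(Function('j')(-15, 4), Function('Z')(160, -36)), Function('y')(Mul(5, -34), Add(V, 59))) = Add(Add(Add(4, -15), Add(-6, 160)), Mul(Add(44, 59), Mul(5, -34))) = Add(Add(-11, 154), Mul(103, -170)) = Add(143, -17510) = -17367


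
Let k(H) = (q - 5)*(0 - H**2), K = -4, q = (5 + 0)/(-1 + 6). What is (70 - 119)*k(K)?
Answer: -3136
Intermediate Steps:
q = 1 (q = 5/5 = 5*(1/5) = 1)
k(H) = 4*H**2 (k(H) = (1 - 5)*(0 - H**2) = -(-4)*H**2 = 4*H**2)
(70 - 119)*k(K) = (70 - 119)*(4*(-4)**2) = -196*16 = -49*64 = -3136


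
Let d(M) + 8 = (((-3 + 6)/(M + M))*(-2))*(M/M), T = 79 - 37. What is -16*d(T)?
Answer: 904/7 ≈ 129.14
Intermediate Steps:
T = 42
d(M) = -8 - 3/M (d(M) = -8 + (((-3 + 6)/(M + M))*(-2))*(M/M) = -8 + ((3/((2*M)))*(-2))*1 = -8 + ((3*(1/(2*M)))*(-2))*1 = -8 + ((3/(2*M))*(-2))*1 = -8 - 3/M*1 = -8 - 3/M)
-16*d(T) = -16*(-8 - 3/42) = -16*(-8 - 3*1/42) = -16*(-8 - 1/14) = -16*(-113/14) = 904/7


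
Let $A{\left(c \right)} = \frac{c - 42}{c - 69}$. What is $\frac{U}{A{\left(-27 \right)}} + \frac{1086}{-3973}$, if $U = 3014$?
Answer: $\frac{383162926}{91379} \approx 4193.1$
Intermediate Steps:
$A{\left(c \right)} = \frac{-42 + c}{-69 + c}$
$\frac{U}{A{\left(-27 \right)}} + \frac{1086}{-3973} = \frac{3014}{\frac{1}{-69 - 27} \left(-42 - 27\right)} + \frac{1086}{-3973} = \frac{3014}{\frac{1}{-96} \left(-69\right)} + 1086 \left(- \frac{1}{3973}\right) = \frac{3014}{\left(- \frac{1}{96}\right) \left(-69\right)} - \frac{1086}{3973} = \frac{3014}{\frac{23}{32}} - \frac{1086}{3973} = 3014 \cdot \frac{32}{23} - \frac{1086}{3973} = \frac{96448}{23} - \frac{1086}{3973} = \frac{383162926}{91379}$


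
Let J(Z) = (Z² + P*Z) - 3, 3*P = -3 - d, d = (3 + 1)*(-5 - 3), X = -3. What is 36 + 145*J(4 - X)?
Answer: 49553/3 ≈ 16518.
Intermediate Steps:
d = -32 (d = 4*(-8) = -32)
P = 29/3 (P = (-3 - 1*(-32))/3 = (-3 + 32)/3 = (⅓)*29 = 29/3 ≈ 9.6667)
J(Z) = -3 + Z² + 29*Z/3 (J(Z) = (Z² + 29*Z/3) - 3 = -3 + Z² + 29*Z/3)
36 + 145*J(4 - X) = 36 + 145*(-3 + (4 - 1*(-3))² + 29*(4 - 1*(-3))/3) = 36 + 145*(-3 + (4 + 3)² + 29*(4 + 3)/3) = 36 + 145*(-3 + 7² + (29/3)*7) = 36 + 145*(-3 + 49 + 203/3) = 36 + 145*(341/3) = 36 + 49445/3 = 49553/3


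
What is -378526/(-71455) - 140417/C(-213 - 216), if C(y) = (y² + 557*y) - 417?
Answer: 30976961789/3953533695 ≈ 7.8353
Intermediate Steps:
C(y) = -417 + y² + 557*y
-378526/(-71455) - 140417/C(-213 - 216) = -378526/(-71455) - 140417/(-417 + (-213 - 216)² + 557*(-213 - 216)) = -378526*(-1/71455) - 140417/(-417 + (-429)² + 557*(-429)) = 378526/71455 - 140417/(-417 + 184041 - 238953) = 378526/71455 - 140417/(-55329) = 378526/71455 - 140417*(-1/55329) = 378526/71455 + 140417/55329 = 30976961789/3953533695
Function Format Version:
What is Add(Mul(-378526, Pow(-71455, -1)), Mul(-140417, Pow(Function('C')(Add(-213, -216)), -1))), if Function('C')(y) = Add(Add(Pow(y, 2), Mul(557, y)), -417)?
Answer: Rational(30976961789, 3953533695) ≈ 7.8353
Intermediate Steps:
Function('C')(y) = Add(-417, Pow(y, 2), Mul(557, y))
Add(Mul(-378526, Pow(-71455, -1)), Mul(-140417, Pow(Function('C')(Add(-213, -216)), -1))) = Add(Mul(-378526, Pow(-71455, -1)), Mul(-140417, Pow(Add(-417, Pow(Add(-213, -216), 2), Mul(557, Add(-213, -216))), -1))) = Add(Mul(-378526, Rational(-1, 71455)), Mul(-140417, Pow(Add(-417, Pow(-429, 2), Mul(557, -429)), -1))) = Add(Rational(378526, 71455), Mul(-140417, Pow(Add(-417, 184041, -238953), -1))) = Add(Rational(378526, 71455), Mul(-140417, Pow(-55329, -1))) = Add(Rational(378526, 71455), Mul(-140417, Rational(-1, 55329))) = Add(Rational(378526, 71455), Rational(140417, 55329)) = Rational(30976961789, 3953533695)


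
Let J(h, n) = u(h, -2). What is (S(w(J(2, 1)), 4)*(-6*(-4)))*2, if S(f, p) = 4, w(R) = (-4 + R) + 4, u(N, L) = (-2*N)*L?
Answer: 192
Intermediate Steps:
u(N, L) = -2*L*N
J(h, n) = 4*h (J(h, n) = -2*(-2)*h = 4*h)
w(R) = R
(S(w(J(2, 1)), 4)*(-6*(-4)))*2 = (4*(-6*(-4)))*2 = (4*24)*2 = 96*2 = 192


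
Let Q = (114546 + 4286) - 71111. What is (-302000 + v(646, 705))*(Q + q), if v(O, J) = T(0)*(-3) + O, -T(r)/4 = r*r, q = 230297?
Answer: -83781836372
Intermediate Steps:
T(r) = -4*r**2 (T(r) = -4*r*r = -4*r**2)
Q = 47721 (Q = 118832 - 71111 = 47721)
v(O, J) = O (v(O, J) = -4*0**2*(-3) + O = -4*0*(-3) + O = 0*(-3) + O = 0 + O = O)
(-302000 + v(646, 705))*(Q + q) = (-302000 + 646)*(47721 + 230297) = -301354*278018 = -83781836372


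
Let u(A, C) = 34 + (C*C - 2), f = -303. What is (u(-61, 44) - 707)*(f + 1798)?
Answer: 1885195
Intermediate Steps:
u(A, C) = 32 + C² (u(A, C) = 34 + (C² - 2) = 34 + (-2 + C²) = 32 + C²)
(u(-61, 44) - 707)*(f + 1798) = ((32 + 44²) - 707)*(-303 + 1798) = ((32 + 1936) - 707)*1495 = (1968 - 707)*1495 = 1261*1495 = 1885195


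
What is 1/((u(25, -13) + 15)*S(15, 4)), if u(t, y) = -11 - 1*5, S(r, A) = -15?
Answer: 1/15 ≈ 0.066667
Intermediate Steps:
u(t, y) = -16 (u(t, y) = -11 - 5 = -16)
1/((u(25, -13) + 15)*S(15, 4)) = 1/((-16 + 15)*(-15)) = -1/15/(-1) = -1*(-1/15) = 1/15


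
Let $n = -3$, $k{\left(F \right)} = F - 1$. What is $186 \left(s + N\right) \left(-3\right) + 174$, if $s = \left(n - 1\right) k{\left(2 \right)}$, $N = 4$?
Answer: $174$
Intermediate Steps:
$k{\left(F \right)} = -1 + F$
$s = -4$ ($s = \left(-3 - 1\right) \left(-1 + 2\right) = \left(-4\right) 1 = -4$)
$186 \left(s + N\right) \left(-3\right) + 174 = 186 \left(-4 + 4\right) \left(-3\right) + 174 = 186 \cdot 0 \left(-3\right) + 174 = 186 \cdot 0 + 174 = 0 + 174 = 174$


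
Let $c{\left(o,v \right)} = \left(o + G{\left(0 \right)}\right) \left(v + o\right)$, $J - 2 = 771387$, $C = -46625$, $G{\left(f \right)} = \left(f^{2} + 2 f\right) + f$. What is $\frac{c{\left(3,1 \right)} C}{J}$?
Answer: $- \frac{559500}{771389} \approx -0.72532$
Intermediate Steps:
$G{\left(f \right)} = f^{2} + 3 f$
$J = 771389$ ($J = 2 + 771387 = 771389$)
$c{\left(o,v \right)} = o \left(o + v\right)$ ($c{\left(o,v \right)} = \left(o + 0 \left(3 + 0\right)\right) \left(v + o\right) = \left(o + 0 \cdot 3\right) \left(o + v\right) = \left(o + 0\right) \left(o + v\right) = o \left(o + v\right)$)
$\frac{c{\left(3,1 \right)} C}{J} = \frac{3 \left(3 + 1\right) \left(-46625\right)}{771389} = 3 \cdot 4 \left(-46625\right) \frac{1}{771389} = 12 \left(-46625\right) \frac{1}{771389} = \left(-559500\right) \frac{1}{771389} = - \frac{559500}{771389}$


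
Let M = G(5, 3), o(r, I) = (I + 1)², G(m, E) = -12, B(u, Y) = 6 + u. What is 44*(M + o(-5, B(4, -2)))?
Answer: 4796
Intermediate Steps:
o(r, I) = (1 + I)²
M = -12
44*(M + o(-5, B(4, -2))) = 44*(-12 + (1 + (6 + 4))²) = 44*(-12 + (1 + 10)²) = 44*(-12 + 11²) = 44*(-12 + 121) = 44*109 = 4796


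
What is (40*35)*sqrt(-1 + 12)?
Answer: 1400*sqrt(11) ≈ 4643.3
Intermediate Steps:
(40*35)*sqrt(-1 + 12) = 1400*sqrt(11)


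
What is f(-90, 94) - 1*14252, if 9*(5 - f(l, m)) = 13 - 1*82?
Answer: -42718/3 ≈ -14239.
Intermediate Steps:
f(l, m) = 38/3 (f(l, m) = 5 - (13 - 1*82)/9 = 5 - (13 - 82)/9 = 5 - ⅑*(-69) = 5 + 23/3 = 38/3)
f(-90, 94) - 1*14252 = 38/3 - 1*14252 = 38/3 - 14252 = -42718/3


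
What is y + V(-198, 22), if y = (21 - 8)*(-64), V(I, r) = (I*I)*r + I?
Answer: 861458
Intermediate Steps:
V(I, r) = I + r*I**2 (V(I, r) = I**2*r + I = r*I**2 + I = I + r*I**2)
y = -832 (y = 13*(-64) = -832)
y + V(-198, 22) = -832 - 198*(1 - 198*22) = -832 - 198*(1 - 4356) = -832 - 198*(-4355) = -832 + 862290 = 861458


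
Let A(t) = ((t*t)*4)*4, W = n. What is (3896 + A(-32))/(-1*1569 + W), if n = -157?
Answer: -10140/863 ≈ -11.750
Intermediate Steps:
W = -157
A(t) = 16*t² (A(t) = (t²*4)*4 = (4*t²)*4 = 16*t²)
(3896 + A(-32))/(-1*1569 + W) = (3896 + 16*(-32)²)/(-1*1569 - 157) = (3896 + 16*1024)/(-1569 - 157) = (3896 + 16384)/(-1726) = 20280*(-1/1726) = -10140/863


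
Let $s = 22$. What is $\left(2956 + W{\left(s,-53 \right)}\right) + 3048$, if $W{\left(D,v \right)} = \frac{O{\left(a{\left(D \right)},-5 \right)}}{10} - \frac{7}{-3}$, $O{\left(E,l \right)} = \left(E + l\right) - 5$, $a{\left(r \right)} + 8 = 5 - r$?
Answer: $\frac{36017}{6} \approx 6002.8$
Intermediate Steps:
$a{\left(r \right)} = -3 - r$ ($a{\left(r \right)} = -8 - \left(-5 + r\right) = -3 - r$)
$O{\left(E,l \right)} = -5 + E + l$
$W{\left(D,v \right)} = \frac{31}{30} - \frac{D}{10}$ ($W{\left(D,v \right)} = \frac{-5 - \left(3 + D\right) - 5}{10} - \frac{7}{-3} = \left(-13 - D\right) \frac{1}{10} - - \frac{7}{3} = \left(- \frac{13}{10} - \frac{D}{10}\right) + \frac{7}{3} = \frac{31}{30} - \frac{D}{10}$)
$\left(2956 + W{\left(s,-53 \right)}\right) + 3048 = \left(2956 + \left(\frac{31}{30} - \frac{11}{5}\right)\right) + 3048 = \left(2956 - \frac{7}{6}\right) + 3048 = \frac{17729}{6} + 3048 = \frac{36017}{6}$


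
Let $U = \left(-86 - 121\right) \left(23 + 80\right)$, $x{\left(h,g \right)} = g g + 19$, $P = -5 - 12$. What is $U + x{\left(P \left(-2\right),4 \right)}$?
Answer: $-21286$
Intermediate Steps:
$P = -17$ ($P = -5 - 12 = -17$)
$x{\left(h,g \right)} = 19 + g^{2}$ ($x{\left(h,g \right)} = g^{2} + 19 = 19 + g^{2}$)
$U = -21321$ ($U = \left(-207\right) 103 = -21321$)
$U + x{\left(P \left(-2\right),4 \right)} = -21321 + \left(19 + 4^{2}\right) = -21321 + \left(19 + 16\right) = -21321 + 35 = -21286$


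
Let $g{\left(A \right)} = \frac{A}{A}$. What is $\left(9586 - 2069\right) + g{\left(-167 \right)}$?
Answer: $7518$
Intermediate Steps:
$g{\left(A \right)} = 1$
$\left(9586 - 2069\right) + g{\left(-167 \right)} = \left(9586 - 2069\right) + 1 = 7517 + 1 = 7518$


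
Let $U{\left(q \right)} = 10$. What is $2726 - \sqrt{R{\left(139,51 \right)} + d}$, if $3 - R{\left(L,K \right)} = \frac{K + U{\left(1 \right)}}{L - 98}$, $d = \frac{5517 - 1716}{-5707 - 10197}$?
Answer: $2726 - \frac{\sqrt{690495022}}{23288} \approx 2724.9$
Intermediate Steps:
$d = - \frac{543}{2272}$ ($d = \frac{3801}{-15904} = 3801 \left(- \frac{1}{15904}\right) = - \frac{543}{2272} \approx -0.239$)
$R{\left(L,K \right)} = 3 - \frac{10 + K}{-98 + L}$ ($R{\left(L,K \right)} = 3 - \frac{K + 10}{L - 98} = 3 - \frac{10 + K}{-98 + L}$)
$2726 - \sqrt{R{\left(139,51 \right)} + d} = 2726 - \sqrt{\frac{-304 - 51 + 3 \cdot 139}{-98 + 139} - \frac{543}{2272}} = 2726 - \sqrt{\frac{-304 - 51 + 417}{41} - \frac{543}{2272}} = 2726 - \sqrt{\frac{1}{41} \cdot 62 - \frac{543}{2272}} = 2726 - \sqrt{\frac{62}{41} - \frac{543}{2272}} = 2726 - \sqrt{\frac{118601}{93152}} = 2726 - \frac{\sqrt{690495022}}{23288}$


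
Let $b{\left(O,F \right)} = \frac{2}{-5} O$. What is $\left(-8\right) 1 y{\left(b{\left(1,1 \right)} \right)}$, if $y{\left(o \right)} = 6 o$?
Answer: $\frac{96}{5} \approx 19.2$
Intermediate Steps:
$b{\left(O,F \right)} = - \frac{2 O}{5}$ ($b{\left(O,F \right)} = 2 \left(- \frac{1}{5}\right) O = - \frac{2 O}{5}$)
$\left(-8\right) 1 y{\left(b{\left(1,1 \right)} \right)} = \left(-8\right) 1 \cdot 6 \left(\left(- \frac{2}{5}\right) 1\right) = - 8 \cdot 6 \left(- \frac{2}{5}\right) = \left(-8\right) \left(- \frac{12}{5}\right) = \frac{96}{5}$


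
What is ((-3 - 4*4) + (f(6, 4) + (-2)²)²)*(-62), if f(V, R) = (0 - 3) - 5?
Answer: 186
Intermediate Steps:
f(V, R) = -8 (f(V, R) = -3 - 5 = -8)
((-3 - 4*4) + (f(6, 4) + (-2)²)²)*(-62) = ((-3 - 4*4) + (-8 + (-2)²)²)*(-62) = ((-3 - 16) + (-8 + 4)²)*(-62) = (-19 + (-4)²)*(-62) = (-19 + 16)*(-62) = -3*(-62) = 186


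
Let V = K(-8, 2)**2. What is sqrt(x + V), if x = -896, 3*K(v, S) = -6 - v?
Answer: 2*I*sqrt(2015)/3 ≈ 29.926*I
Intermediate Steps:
K(v, S) = -2 - v/3 (K(v, S) = (-6 - v)/3 = -2 - v/3)
V = 4/9 (V = (-2 - 1/3*(-8))**2 = (-2 + 8/3)**2 = (2/3)**2 = 4/9 ≈ 0.44444)
sqrt(x + V) = sqrt(-896 + 4/9) = sqrt(-8060/9) = 2*I*sqrt(2015)/3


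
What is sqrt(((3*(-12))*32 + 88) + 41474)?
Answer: 3*sqrt(4490) ≈ 201.02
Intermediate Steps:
sqrt(((3*(-12))*32 + 88) + 41474) = sqrt((-36*32 + 88) + 41474) = sqrt((-1152 + 88) + 41474) = sqrt(-1064 + 41474) = sqrt(40410) = 3*sqrt(4490)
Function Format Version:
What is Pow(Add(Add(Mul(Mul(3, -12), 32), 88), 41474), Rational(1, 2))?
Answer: Mul(3, Pow(4490, Rational(1, 2))) ≈ 201.02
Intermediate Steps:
Pow(Add(Add(Mul(Mul(3, -12), 32), 88), 41474), Rational(1, 2)) = Pow(Add(Add(Mul(-36, 32), 88), 41474), Rational(1, 2)) = Pow(Add(Add(-1152, 88), 41474), Rational(1, 2)) = Pow(Add(-1064, 41474), Rational(1, 2)) = Pow(40410, Rational(1, 2)) = Mul(3, Pow(4490, Rational(1, 2)))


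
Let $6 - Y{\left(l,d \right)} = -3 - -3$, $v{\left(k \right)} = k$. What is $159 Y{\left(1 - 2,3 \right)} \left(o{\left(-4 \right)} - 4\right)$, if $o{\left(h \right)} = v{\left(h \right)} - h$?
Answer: $-3816$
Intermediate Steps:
$o{\left(h \right)} = 0$ ($o{\left(h \right)} = h - h = 0$)
$Y{\left(l,d \right)} = 6$ ($Y{\left(l,d \right)} = 6 - \left(-3 - -3\right) = 6 - \left(-3 + 3\right) = 6 - 0 = 6 + 0 = 6$)
$159 Y{\left(1 - 2,3 \right)} \left(o{\left(-4 \right)} - 4\right) = 159 \cdot 6 \left(0 - 4\right) = 159 \cdot 6 \left(-4\right) = 159 \left(-24\right) = -3816$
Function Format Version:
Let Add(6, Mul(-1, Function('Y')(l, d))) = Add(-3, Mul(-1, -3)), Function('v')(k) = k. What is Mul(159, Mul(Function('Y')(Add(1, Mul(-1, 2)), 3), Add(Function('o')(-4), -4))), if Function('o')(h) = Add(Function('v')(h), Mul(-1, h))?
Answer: -3816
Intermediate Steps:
Function('o')(h) = 0 (Function('o')(h) = Add(h, Mul(-1, h)) = 0)
Function('Y')(l, d) = 6 (Function('Y')(l, d) = Add(6, Mul(-1, Add(-3, Mul(-1, -3)))) = Add(6, Mul(-1, Add(-3, 3))) = Add(6, Mul(-1, 0)) = Add(6, 0) = 6)
Mul(159, Mul(Function('Y')(Add(1, Mul(-1, 2)), 3), Add(Function('o')(-4), -4))) = Mul(159, Mul(6, Add(0, -4))) = Mul(159, Mul(6, -4)) = Mul(159, -24) = -3816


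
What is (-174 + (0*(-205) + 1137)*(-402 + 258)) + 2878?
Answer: -161024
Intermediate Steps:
(-174 + (0*(-205) + 1137)*(-402 + 258)) + 2878 = (-174 + (0 + 1137)*(-144)) + 2878 = (-174 + 1137*(-144)) + 2878 = (-174 - 163728) + 2878 = -163902 + 2878 = -161024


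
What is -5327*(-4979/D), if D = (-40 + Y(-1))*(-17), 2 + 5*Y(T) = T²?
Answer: 132615665/3417 ≈ 38811.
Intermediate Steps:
Y(T) = -⅖ + T²/5
D = 3417/5 (D = (-40 + (-⅖ + (⅕)*(-1)²))*(-17) = (-40 + (-⅖ + (⅕)*1))*(-17) = (-40 + (-⅖ + ⅕))*(-17) = (-40 - ⅕)*(-17) = -201/5*(-17) = 3417/5 ≈ 683.40)
-5327*(-4979/D) = -5327/((3417/5)/(-4979)) = -5327/((3417/5)*(-1/4979)) = -5327/(-3417/24895) = -5327*(-24895/3417) = 132615665/3417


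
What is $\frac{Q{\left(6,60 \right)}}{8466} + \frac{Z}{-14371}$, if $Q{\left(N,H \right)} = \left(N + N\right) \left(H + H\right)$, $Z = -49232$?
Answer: $\frac{72915392}{20277481} \approx 3.5959$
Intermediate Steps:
$Q{\left(N,H \right)} = 4 H N$ ($Q{\left(N,H \right)} = 2 N 2 H = 4 H N$)
$\frac{Q{\left(6,60 \right)}}{8466} + \frac{Z}{-14371} = \frac{4 \cdot 60 \cdot 6}{8466} - \frac{49232}{-14371} = 1440 \cdot \frac{1}{8466} - - \frac{49232}{14371} = \frac{240}{1411} + \frac{49232}{14371} = \frac{72915392}{20277481}$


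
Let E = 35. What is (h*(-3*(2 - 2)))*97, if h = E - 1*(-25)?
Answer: 0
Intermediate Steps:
h = 60 (h = 35 - 1*(-25) = 35 + 25 = 60)
(h*(-3*(2 - 2)))*97 = (60*(-3*(2 - 2)))*97 = (60*(-3*0))*97 = (60*0)*97 = 0*97 = 0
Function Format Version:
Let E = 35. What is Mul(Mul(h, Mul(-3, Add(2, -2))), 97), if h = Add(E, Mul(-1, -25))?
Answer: 0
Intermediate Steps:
h = 60 (h = Add(35, Mul(-1, -25)) = Add(35, 25) = 60)
Mul(Mul(h, Mul(-3, Add(2, -2))), 97) = Mul(Mul(60, Mul(-3, Add(2, -2))), 97) = Mul(Mul(60, Mul(-3, 0)), 97) = Mul(Mul(60, 0), 97) = Mul(0, 97) = 0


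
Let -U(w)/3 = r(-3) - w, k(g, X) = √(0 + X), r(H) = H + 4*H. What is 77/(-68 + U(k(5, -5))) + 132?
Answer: 10571/82 - 33*I*√5/82 ≈ 128.91 - 0.89988*I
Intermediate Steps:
r(H) = 5*H
k(g, X) = √X
U(w) = 45 + 3*w (U(w) = -3*(5*(-3) - w) = -3*(-15 - w) = 45 + 3*w)
77/(-68 + U(k(5, -5))) + 132 = 77/(-68 + (45 + 3*√(-5))) + 132 = 77/(-68 + (45 + 3*(I*√5))) + 132 = 77/(-68 + (45 + 3*I*√5)) + 132 = 77/(-23 + 3*I*√5) + 132 = 132 + 77/(-23 + 3*I*√5)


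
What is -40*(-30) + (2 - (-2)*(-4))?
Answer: 1194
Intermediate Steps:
-40*(-30) + (2 - (-2)*(-4)) = 1200 + (2 - 2*4) = 1200 + (2 - 8) = 1200 - 6 = 1194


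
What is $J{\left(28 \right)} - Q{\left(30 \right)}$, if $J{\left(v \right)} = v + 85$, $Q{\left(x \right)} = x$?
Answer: $83$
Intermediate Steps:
$J{\left(v \right)} = 85 + v$
$J{\left(28 \right)} - Q{\left(30 \right)} = \left(85 + 28\right) - 30 = 113 - 30 = 83$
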